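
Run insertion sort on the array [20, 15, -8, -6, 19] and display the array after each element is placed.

First element 20 is already 'sorted'
Insert 15: shifted 1 elements -> [15, 20, -8, -6, 19]
Insert -8: shifted 2 elements -> [-8, 15, 20, -6, 19]
Insert -6: shifted 2 elements -> [-8, -6, 15, 20, 19]
Insert 19: shifted 1 elements -> [-8, -6, 15, 19, 20]


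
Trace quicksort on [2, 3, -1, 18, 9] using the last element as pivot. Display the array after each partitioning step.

Partition 1: pivot=9 at index 3 -> [2, 3, -1, 9, 18]
Partition 2: pivot=-1 at index 0 -> [-1, 3, 2, 9, 18]
Partition 3: pivot=2 at index 1 -> [-1, 2, 3, 9, 18]


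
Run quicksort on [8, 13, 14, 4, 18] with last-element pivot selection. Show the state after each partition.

Partition 1: pivot=18 at index 4 -> [8, 13, 14, 4, 18]
Partition 2: pivot=4 at index 0 -> [4, 13, 14, 8, 18]
Partition 3: pivot=8 at index 1 -> [4, 8, 14, 13, 18]
Partition 4: pivot=13 at index 2 -> [4, 8, 13, 14, 18]


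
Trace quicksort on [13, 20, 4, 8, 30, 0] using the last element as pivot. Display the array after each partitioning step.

Partition 1: pivot=0 at index 0 -> [0, 20, 4, 8, 30, 13]
Partition 2: pivot=13 at index 3 -> [0, 4, 8, 13, 30, 20]
Partition 3: pivot=8 at index 2 -> [0, 4, 8, 13, 30, 20]
Partition 4: pivot=20 at index 4 -> [0, 4, 8, 13, 20, 30]


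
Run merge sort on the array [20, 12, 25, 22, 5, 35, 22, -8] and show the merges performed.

Divide and conquer:
  Merge [20] + [12] -> [12, 20]
  Merge [25] + [22] -> [22, 25]
  Merge [12, 20] + [22, 25] -> [12, 20, 22, 25]
  Merge [5] + [35] -> [5, 35]
  Merge [22] + [-8] -> [-8, 22]
  Merge [5, 35] + [-8, 22] -> [-8, 5, 22, 35]
  Merge [12, 20, 22, 25] + [-8, 5, 22, 35] -> [-8, 5, 12, 20, 22, 22, 25, 35]


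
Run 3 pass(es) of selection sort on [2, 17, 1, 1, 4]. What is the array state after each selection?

Pass 1: Select minimum 1 at index 2, swap -> [1, 17, 2, 1, 4]
Pass 2: Select minimum 1 at index 3, swap -> [1, 1, 2, 17, 4]
Pass 3: Select minimum 2 at index 2, swap -> [1, 1, 2, 17, 4]


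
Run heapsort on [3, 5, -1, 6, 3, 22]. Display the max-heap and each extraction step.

Build heap: [22, 6, 3, 5, 3, -1]
Extract 22: [6, 5, 3, -1, 3, 22]
Extract 6: [5, 3, 3, -1, 6, 22]
Extract 5: [3, -1, 3, 5, 6, 22]
Extract 3: [3, -1, 3, 5, 6, 22]
Extract 3: [-1, 3, 3, 5, 6, 22]


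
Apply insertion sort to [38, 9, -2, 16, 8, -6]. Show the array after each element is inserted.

First element 38 is already 'sorted'
Insert 9: shifted 1 elements -> [9, 38, -2, 16, 8, -6]
Insert -2: shifted 2 elements -> [-2, 9, 38, 16, 8, -6]
Insert 16: shifted 1 elements -> [-2, 9, 16, 38, 8, -6]
Insert 8: shifted 3 elements -> [-2, 8, 9, 16, 38, -6]
Insert -6: shifted 5 elements -> [-6, -2, 8, 9, 16, 38]


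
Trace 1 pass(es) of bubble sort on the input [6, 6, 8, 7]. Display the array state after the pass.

After pass 1: [6, 6, 7, 8] (1 swaps)
Total swaps: 1


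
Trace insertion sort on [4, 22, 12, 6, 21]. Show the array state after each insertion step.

First element 4 is already 'sorted'
Insert 22: shifted 0 elements -> [4, 22, 12, 6, 21]
Insert 12: shifted 1 elements -> [4, 12, 22, 6, 21]
Insert 6: shifted 2 elements -> [4, 6, 12, 22, 21]
Insert 21: shifted 1 elements -> [4, 6, 12, 21, 22]


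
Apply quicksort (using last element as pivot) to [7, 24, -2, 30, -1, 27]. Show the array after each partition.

Partition 1: pivot=27 at index 4 -> [7, 24, -2, -1, 27, 30]
Partition 2: pivot=-1 at index 1 -> [-2, -1, 7, 24, 27, 30]
Partition 3: pivot=24 at index 3 -> [-2, -1, 7, 24, 27, 30]


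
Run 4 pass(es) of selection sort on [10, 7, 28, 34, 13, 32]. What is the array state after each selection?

Pass 1: Select minimum 7 at index 1, swap -> [7, 10, 28, 34, 13, 32]
Pass 2: Select minimum 10 at index 1, swap -> [7, 10, 28, 34, 13, 32]
Pass 3: Select minimum 13 at index 4, swap -> [7, 10, 13, 34, 28, 32]
Pass 4: Select minimum 28 at index 4, swap -> [7, 10, 13, 28, 34, 32]


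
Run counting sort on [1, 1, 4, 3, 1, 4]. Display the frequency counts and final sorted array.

Count array: [0, 3, 0, 1, 2]
(count[i] = number of elements equal to i)
Cumulative count: [0, 3, 3, 4, 6]
Sorted: [1, 1, 1, 3, 4, 4]


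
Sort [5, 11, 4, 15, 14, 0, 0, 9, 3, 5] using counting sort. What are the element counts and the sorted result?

Count array: [2, 0, 0, 1, 1, 2, 0, 0, 0, 1, 0, 1, 0, 0, 1, 1]
(count[i] = number of elements equal to i)
Cumulative count: [2, 2, 2, 3, 4, 6, 6, 6, 6, 7, 7, 8, 8, 8, 9, 10]
Sorted: [0, 0, 3, 4, 5, 5, 9, 11, 14, 15]


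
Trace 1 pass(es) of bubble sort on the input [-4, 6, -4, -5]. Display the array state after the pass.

After pass 1: [-4, -4, -5, 6] (2 swaps)
Total swaps: 2


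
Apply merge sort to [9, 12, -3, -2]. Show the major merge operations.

Divide and conquer:
  Merge [9] + [12] -> [9, 12]
  Merge [-3] + [-2] -> [-3, -2]
  Merge [9, 12] + [-3, -2] -> [-3, -2, 9, 12]


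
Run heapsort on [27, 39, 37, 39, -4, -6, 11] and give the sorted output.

Build heap: [39, 39, 37, 27, -4, -6, 11]
Extract 39: [39, 27, 37, 11, -4, -6, 39]
Extract 39: [37, 27, -6, 11, -4, 39, 39]
Extract 37: [27, 11, -6, -4, 37, 39, 39]
Extract 27: [11, -4, -6, 27, 37, 39, 39]
Extract 11: [-4, -6, 11, 27, 37, 39, 39]
Extract -4: [-6, -4, 11, 27, 37, 39, 39]


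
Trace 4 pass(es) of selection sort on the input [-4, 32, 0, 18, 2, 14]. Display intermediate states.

Pass 1: Select minimum -4 at index 0, swap -> [-4, 32, 0, 18, 2, 14]
Pass 2: Select minimum 0 at index 2, swap -> [-4, 0, 32, 18, 2, 14]
Pass 3: Select minimum 2 at index 4, swap -> [-4, 0, 2, 18, 32, 14]
Pass 4: Select minimum 14 at index 5, swap -> [-4, 0, 2, 14, 32, 18]


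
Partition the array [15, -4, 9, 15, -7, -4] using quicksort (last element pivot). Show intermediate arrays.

Partition 1: pivot=-4 at index 2 -> [-4, -7, -4, 15, 15, 9]
Partition 2: pivot=-7 at index 0 -> [-7, -4, -4, 15, 15, 9]
Partition 3: pivot=9 at index 3 -> [-7, -4, -4, 9, 15, 15]
Partition 4: pivot=15 at index 5 -> [-7, -4, -4, 9, 15, 15]


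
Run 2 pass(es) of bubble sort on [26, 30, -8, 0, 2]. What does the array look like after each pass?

After pass 1: [26, -8, 0, 2, 30] (3 swaps)
After pass 2: [-8, 0, 2, 26, 30] (3 swaps)
Total swaps: 6


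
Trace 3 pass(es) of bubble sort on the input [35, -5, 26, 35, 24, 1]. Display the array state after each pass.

After pass 1: [-5, 26, 35, 24, 1, 35] (4 swaps)
After pass 2: [-5, 26, 24, 1, 35, 35] (2 swaps)
After pass 3: [-5, 24, 1, 26, 35, 35] (2 swaps)
Total swaps: 8


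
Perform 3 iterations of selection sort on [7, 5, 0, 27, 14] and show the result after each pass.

Pass 1: Select minimum 0 at index 2, swap -> [0, 5, 7, 27, 14]
Pass 2: Select minimum 5 at index 1, swap -> [0, 5, 7, 27, 14]
Pass 3: Select minimum 7 at index 2, swap -> [0, 5, 7, 27, 14]


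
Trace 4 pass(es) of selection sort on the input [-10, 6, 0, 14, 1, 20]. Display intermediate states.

Pass 1: Select minimum -10 at index 0, swap -> [-10, 6, 0, 14, 1, 20]
Pass 2: Select minimum 0 at index 2, swap -> [-10, 0, 6, 14, 1, 20]
Pass 3: Select minimum 1 at index 4, swap -> [-10, 0, 1, 14, 6, 20]
Pass 4: Select minimum 6 at index 4, swap -> [-10, 0, 1, 6, 14, 20]


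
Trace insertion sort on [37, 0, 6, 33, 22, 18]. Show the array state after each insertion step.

First element 37 is already 'sorted'
Insert 0: shifted 1 elements -> [0, 37, 6, 33, 22, 18]
Insert 6: shifted 1 elements -> [0, 6, 37, 33, 22, 18]
Insert 33: shifted 1 elements -> [0, 6, 33, 37, 22, 18]
Insert 22: shifted 2 elements -> [0, 6, 22, 33, 37, 18]
Insert 18: shifted 3 elements -> [0, 6, 18, 22, 33, 37]


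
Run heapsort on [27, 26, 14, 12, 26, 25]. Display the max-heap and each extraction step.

Build heap: [27, 26, 25, 12, 26, 14]
Extract 27: [26, 26, 25, 12, 14, 27]
Extract 26: [26, 14, 25, 12, 26, 27]
Extract 26: [25, 14, 12, 26, 26, 27]
Extract 25: [14, 12, 25, 26, 26, 27]
Extract 14: [12, 14, 25, 26, 26, 27]


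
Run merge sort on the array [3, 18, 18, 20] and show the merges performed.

Divide and conquer:
  Merge [3] + [18] -> [3, 18]
  Merge [18] + [20] -> [18, 20]
  Merge [3, 18] + [18, 20] -> [3, 18, 18, 20]


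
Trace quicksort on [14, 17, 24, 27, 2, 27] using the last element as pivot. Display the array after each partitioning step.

Partition 1: pivot=27 at index 5 -> [14, 17, 24, 27, 2, 27]
Partition 2: pivot=2 at index 0 -> [2, 17, 24, 27, 14, 27]
Partition 3: pivot=14 at index 1 -> [2, 14, 24, 27, 17, 27]
Partition 4: pivot=17 at index 2 -> [2, 14, 17, 27, 24, 27]
Partition 5: pivot=24 at index 3 -> [2, 14, 17, 24, 27, 27]


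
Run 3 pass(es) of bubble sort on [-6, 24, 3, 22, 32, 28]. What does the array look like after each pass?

After pass 1: [-6, 3, 22, 24, 28, 32] (3 swaps)
After pass 2: [-6, 3, 22, 24, 28, 32] (0 swaps)
After pass 3: [-6, 3, 22, 24, 28, 32] (0 swaps)
Total swaps: 3


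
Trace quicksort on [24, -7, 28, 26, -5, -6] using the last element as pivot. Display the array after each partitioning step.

Partition 1: pivot=-6 at index 1 -> [-7, -6, 28, 26, -5, 24]
Partition 2: pivot=24 at index 3 -> [-7, -6, -5, 24, 28, 26]
Partition 3: pivot=26 at index 4 -> [-7, -6, -5, 24, 26, 28]


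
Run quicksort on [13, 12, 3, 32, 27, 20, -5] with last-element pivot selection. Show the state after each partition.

Partition 1: pivot=-5 at index 0 -> [-5, 12, 3, 32, 27, 20, 13]
Partition 2: pivot=13 at index 3 -> [-5, 12, 3, 13, 27, 20, 32]
Partition 3: pivot=3 at index 1 -> [-5, 3, 12, 13, 27, 20, 32]
Partition 4: pivot=32 at index 6 -> [-5, 3, 12, 13, 27, 20, 32]
Partition 5: pivot=20 at index 4 -> [-5, 3, 12, 13, 20, 27, 32]


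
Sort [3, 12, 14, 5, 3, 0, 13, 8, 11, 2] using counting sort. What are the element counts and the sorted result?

Count array: [1, 0, 1, 2, 0, 1, 0, 0, 1, 0, 0, 1, 1, 1, 1]
(count[i] = number of elements equal to i)
Cumulative count: [1, 1, 2, 4, 4, 5, 5, 5, 6, 6, 6, 7, 8, 9, 10]
Sorted: [0, 2, 3, 3, 5, 8, 11, 12, 13, 14]


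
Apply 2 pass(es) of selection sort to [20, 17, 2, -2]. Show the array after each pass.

Pass 1: Select minimum -2 at index 3, swap -> [-2, 17, 2, 20]
Pass 2: Select minimum 2 at index 2, swap -> [-2, 2, 17, 20]


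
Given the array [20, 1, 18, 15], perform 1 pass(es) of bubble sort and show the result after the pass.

After pass 1: [1, 18, 15, 20] (3 swaps)
Total swaps: 3


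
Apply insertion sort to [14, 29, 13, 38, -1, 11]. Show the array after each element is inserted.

First element 14 is already 'sorted'
Insert 29: shifted 0 elements -> [14, 29, 13, 38, -1, 11]
Insert 13: shifted 2 elements -> [13, 14, 29, 38, -1, 11]
Insert 38: shifted 0 elements -> [13, 14, 29, 38, -1, 11]
Insert -1: shifted 4 elements -> [-1, 13, 14, 29, 38, 11]
Insert 11: shifted 4 elements -> [-1, 11, 13, 14, 29, 38]


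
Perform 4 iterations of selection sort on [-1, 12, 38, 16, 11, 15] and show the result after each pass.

Pass 1: Select minimum -1 at index 0, swap -> [-1, 12, 38, 16, 11, 15]
Pass 2: Select minimum 11 at index 4, swap -> [-1, 11, 38, 16, 12, 15]
Pass 3: Select minimum 12 at index 4, swap -> [-1, 11, 12, 16, 38, 15]
Pass 4: Select minimum 15 at index 5, swap -> [-1, 11, 12, 15, 38, 16]


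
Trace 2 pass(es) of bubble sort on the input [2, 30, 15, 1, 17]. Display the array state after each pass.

After pass 1: [2, 15, 1, 17, 30] (3 swaps)
After pass 2: [2, 1, 15, 17, 30] (1 swaps)
Total swaps: 4


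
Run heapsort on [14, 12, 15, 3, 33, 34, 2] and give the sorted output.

Build heap: [34, 33, 15, 3, 12, 14, 2]
Extract 34: [33, 12, 15, 3, 2, 14, 34]
Extract 33: [15, 12, 14, 3, 2, 33, 34]
Extract 15: [14, 12, 2, 3, 15, 33, 34]
Extract 14: [12, 3, 2, 14, 15, 33, 34]
Extract 12: [3, 2, 12, 14, 15, 33, 34]
Extract 3: [2, 3, 12, 14, 15, 33, 34]


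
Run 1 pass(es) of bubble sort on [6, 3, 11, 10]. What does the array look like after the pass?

After pass 1: [3, 6, 10, 11] (2 swaps)
Total swaps: 2


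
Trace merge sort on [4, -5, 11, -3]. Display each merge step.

Divide and conquer:
  Merge [4] + [-5] -> [-5, 4]
  Merge [11] + [-3] -> [-3, 11]
  Merge [-5, 4] + [-3, 11] -> [-5, -3, 4, 11]


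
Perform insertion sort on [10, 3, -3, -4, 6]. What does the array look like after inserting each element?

First element 10 is already 'sorted'
Insert 3: shifted 1 elements -> [3, 10, -3, -4, 6]
Insert -3: shifted 2 elements -> [-3, 3, 10, -4, 6]
Insert -4: shifted 3 elements -> [-4, -3, 3, 10, 6]
Insert 6: shifted 1 elements -> [-4, -3, 3, 6, 10]


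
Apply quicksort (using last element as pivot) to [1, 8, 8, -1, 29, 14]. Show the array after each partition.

Partition 1: pivot=14 at index 4 -> [1, 8, 8, -1, 14, 29]
Partition 2: pivot=-1 at index 0 -> [-1, 8, 8, 1, 14, 29]
Partition 3: pivot=1 at index 1 -> [-1, 1, 8, 8, 14, 29]
Partition 4: pivot=8 at index 3 -> [-1, 1, 8, 8, 14, 29]


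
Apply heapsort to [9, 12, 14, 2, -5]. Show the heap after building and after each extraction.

Build heap: [14, 12, 9, 2, -5]
Extract 14: [12, 2, 9, -5, 14]
Extract 12: [9, 2, -5, 12, 14]
Extract 9: [2, -5, 9, 12, 14]
Extract 2: [-5, 2, 9, 12, 14]


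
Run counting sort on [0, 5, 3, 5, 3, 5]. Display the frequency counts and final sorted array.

Count array: [1, 0, 0, 2, 0, 3]
(count[i] = number of elements equal to i)
Cumulative count: [1, 1, 1, 3, 3, 6]
Sorted: [0, 3, 3, 5, 5, 5]


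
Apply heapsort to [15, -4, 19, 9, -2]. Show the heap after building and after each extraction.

Build heap: [19, 9, 15, -4, -2]
Extract 19: [15, 9, -2, -4, 19]
Extract 15: [9, -4, -2, 15, 19]
Extract 9: [-2, -4, 9, 15, 19]
Extract -2: [-4, -2, 9, 15, 19]


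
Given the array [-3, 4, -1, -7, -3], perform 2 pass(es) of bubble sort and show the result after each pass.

After pass 1: [-3, -1, -7, -3, 4] (3 swaps)
After pass 2: [-3, -7, -3, -1, 4] (2 swaps)
Total swaps: 5


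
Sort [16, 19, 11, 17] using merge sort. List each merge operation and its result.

Divide and conquer:
  Merge [16] + [19] -> [16, 19]
  Merge [11] + [17] -> [11, 17]
  Merge [16, 19] + [11, 17] -> [11, 16, 17, 19]


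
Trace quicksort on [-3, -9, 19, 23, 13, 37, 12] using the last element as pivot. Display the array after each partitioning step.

Partition 1: pivot=12 at index 2 -> [-3, -9, 12, 23, 13, 37, 19]
Partition 2: pivot=-9 at index 0 -> [-9, -3, 12, 23, 13, 37, 19]
Partition 3: pivot=19 at index 4 -> [-9, -3, 12, 13, 19, 37, 23]
Partition 4: pivot=23 at index 5 -> [-9, -3, 12, 13, 19, 23, 37]


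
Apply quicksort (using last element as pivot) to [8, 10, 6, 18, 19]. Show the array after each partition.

Partition 1: pivot=19 at index 4 -> [8, 10, 6, 18, 19]
Partition 2: pivot=18 at index 3 -> [8, 10, 6, 18, 19]
Partition 3: pivot=6 at index 0 -> [6, 10, 8, 18, 19]
Partition 4: pivot=8 at index 1 -> [6, 8, 10, 18, 19]


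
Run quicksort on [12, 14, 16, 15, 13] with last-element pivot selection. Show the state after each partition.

Partition 1: pivot=13 at index 1 -> [12, 13, 16, 15, 14]
Partition 2: pivot=14 at index 2 -> [12, 13, 14, 15, 16]
Partition 3: pivot=16 at index 4 -> [12, 13, 14, 15, 16]


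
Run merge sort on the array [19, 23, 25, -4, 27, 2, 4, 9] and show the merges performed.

Divide and conquer:
  Merge [19] + [23] -> [19, 23]
  Merge [25] + [-4] -> [-4, 25]
  Merge [19, 23] + [-4, 25] -> [-4, 19, 23, 25]
  Merge [27] + [2] -> [2, 27]
  Merge [4] + [9] -> [4, 9]
  Merge [2, 27] + [4, 9] -> [2, 4, 9, 27]
  Merge [-4, 19, 23, 25] + [2, 4, 9, 27] -> [-4, 2, 4, 9, 19, 23, 25, 27]


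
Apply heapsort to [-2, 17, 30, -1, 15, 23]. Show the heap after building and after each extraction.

Build heap: [30, 17, 23, -1, 15, -2]
Extract 30: [23, 17, -2, -1, 15, 30]
Extract 23: [17, 15, -2, -1, 23, 30]
Extract 17: [15, -1, -2, 17, 23, 30]
Extract 15: [-1, -2, 15, 17, 23, 30]
Extract -1: [-2, -1, 15, 17, 23, 30]


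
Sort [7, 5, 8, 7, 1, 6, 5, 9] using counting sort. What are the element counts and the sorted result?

Count array: [0, 1, 0, 0, 0, 2, 1, 2, 1, 1]
(count[i] = number of elements equal to i)
Cumulative count: [0, 1, 1, 1, 1, 3, 4, 6, 7, 8]
Sorted: [1, 5, 5, 6, 7, 7, 8, 9]


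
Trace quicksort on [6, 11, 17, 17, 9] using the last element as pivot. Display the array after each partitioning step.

Partition 1: pivot=9 at index 1 -> [6, 9, 17, 17, 11]
Partition 2: pivot=11 at index 2 -> [6, 9, 11, 17, 17]
Partition 3: pivot=17 at index 4 -> [6, 9, 11, 17, 17]


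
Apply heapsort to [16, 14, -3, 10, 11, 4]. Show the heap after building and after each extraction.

Build heap: [16, 14, 4, 10, 11, -3]
Extract 16: [14, 11, 4, 10, -3, 16]
Extract 14: [11, 10, 4, -3, 14, 16]
Extract 11: [10, -3, 4, 11, 14, 16]
Extract 10: [4, -3, 10, 11, 14, 16]
Extract 4: [-3, 4, 10, 11, 14, 16]


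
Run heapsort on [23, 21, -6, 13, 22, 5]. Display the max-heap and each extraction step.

Build heap: [23, 22, 5, 13, 21, -6]
Extract 23: [22, 21, 5, 13, -6, 23]
Extract 22: [21, 13, 5, -6, 22, 23]
Extract 21: [13, -6, 5, 21, 22, 23]
Extract 13: [5, -6, 13, 21, 22, 23]
Extract 5: [-6, 5, 13, 21, 22, 23]


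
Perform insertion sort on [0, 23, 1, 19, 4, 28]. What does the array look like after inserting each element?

First element 0 is already 'sorted'
Insert 23: shifted 0 elements -> [0, 23, 1, 19, 4, 28]
Insert 1: shifted 1 elements -> [0, 1, 23, 19, 4, 28]
Insert 19: shifted 1 elements -> [0, 1, 19, 23, 4, 28]
Insert 4: shifted 2 elements -> [0, 1, 4, 19, 23, 28]
Insert 28: shifted 0 elements -> [0, 1, 4, 19, 23, 28]


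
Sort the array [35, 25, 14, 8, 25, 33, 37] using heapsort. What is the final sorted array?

Build heap: [37, 25, 35, 8, 25, 33, 14]
Extract 37: [35, 25, 33, 8, 25, 14, 37]
Extract 35: [33, 25, 14, 8, 25, 35, 37]
Extract 33: [25, 25, 14, 8, 33, 35, 37]
Extract 25: [25, 8, 14, 25, 33, 35, 37]
Extract 25: [14, 8, 25, 25, 33, 35, 37]
Extract 14: [8, 14, 25, 25, 33, 35, 37]


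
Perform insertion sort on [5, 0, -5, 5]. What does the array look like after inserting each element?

First element 5 is already 'sorted'
Insert 0: shifted 1 elements -> [0, 5, -5, 5]
Insert -5: shifted 2 elements -> [-5, 0, 5, 5]
Insert 5: shifted 0 elements -> [-5, 0, 5, 5]


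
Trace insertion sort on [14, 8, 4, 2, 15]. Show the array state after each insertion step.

First element 14 is already 'sorted'
Insert 8: shifted 1 elements -> [8, 14, 4, 2, 15]
Insert 4: shifted 2 elements -> [4, 8, 14, 2, 15]
Insert 2: shifted 3 elements -> [2, 4, 8, 14, 15]
Insert 15: shifted 0 elements -> [2, 4, 8, 14, 15]


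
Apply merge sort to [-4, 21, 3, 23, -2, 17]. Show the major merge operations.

Divide and conquer:
  Merge [21] + [3] -> [3, 21]
  Merge [-4] + [3, 21] -> [-4, 3, 21]
  Merge [-2] + [17] -> [-2, 17]
  Merge [23] + [-2, 17] -> [-2, 17, 23]
  Merge [-4, 3, 21] + [-2, 17, 23] -> [-4, -2, 3, 17, 21, 23]


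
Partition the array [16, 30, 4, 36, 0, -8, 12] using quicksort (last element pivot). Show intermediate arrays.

Partition 1: pivot=12 at index 3 -> [4, 0, -8, 12, 30, 16, 36]
Partition 2: pivot=-8 at index 0 -> [-8, 0, 4, 12, 30, 16, 36]
Partition 3: pivot=4 at index 2 -> [-8, 0, 4, 12, 30, 16, 36]
Partition 4: pivot=36 at index 6 -> [-8, 0, 4, 12, 30, 16, 36]
Partition 5: pivot=16 at index 4 -> [-8, 0, 4, 12, 16, 30, 36]


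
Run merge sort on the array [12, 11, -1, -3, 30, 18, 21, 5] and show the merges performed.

Divide and conquer:
  Merge [12] + [11] -> [11, 12]
  Merge [-1] + [-3] -> [-3, -1]
  Merge [11, 12] + [-3, -1] -> [-3, -1, 11, 12]
  Merge [30] + [18] -> [18, 30]
  Merge [21] + [5] -> [5, 21]
  Merge [18, 30] + [5, 21] -> [5, 18, 21, 30]
  Merge [-3, -1, 11, 12] + [5, 18, 21, 30] -> [-3, -1, 5, 11, 12, 18, 21, 30]


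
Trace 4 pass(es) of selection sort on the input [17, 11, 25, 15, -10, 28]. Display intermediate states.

Pass 1: Select minimum -10 at index 4, swap -> [-10, 11, 25, 15, 17, 28]
Pass 2: Select minimum 11 at index 1, swap -> [-10, 11, 25, 15, 17, 28]
Pass 3: Select minimum 15 at index 3, swap -> [-10, 11, 15, 25, 17, 28]
Pass 4: Select minimum 17 at index 4, swap -> [-10, 11, 15, 17, 25, 28]


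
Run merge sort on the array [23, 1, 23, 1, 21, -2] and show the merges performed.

Divide and conquer:
  Merge [1] + [23] -> [1, 23]
  Merge [23] + [1, 23] -> [1, 23, 23]
  Merge [21] + [-2] -> [-2, 21]
  Merge [1] + [-2, 21] -> [-2, 1, 21]
  Merge [1, 23, 23] + [-2, 1, 21] -> [-2, 1, 1, 21, 23, 23]


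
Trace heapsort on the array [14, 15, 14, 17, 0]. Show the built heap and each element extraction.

Build heap: [17, 15, 14, 14, 0]
Extract 17: [15, 14, 14, 0, 17]
Extract 15: [14, 0, 14, 15, 17]
Extract 14: [14, 0, 14, 15, 17]
Extract 14: [0, 14, 14, 15, 17]


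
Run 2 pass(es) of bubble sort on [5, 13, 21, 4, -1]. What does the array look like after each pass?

After pass 1: [5, 13, 4, -1, 21] (2 swaps)
After pass 2: [5, 4, -1, 13, 21] (2 swaps)
Total swaps: 4


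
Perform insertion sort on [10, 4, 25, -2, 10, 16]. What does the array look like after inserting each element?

First element 10 is already 'sorted'
Insert 4: shifted 1 elements -> [4, 10, 25, -2, 10, 16]
Insert 25: shifted 0 elements -> [4, 10, 25, -2, 10, 16]
Insert -2: shifted 3 elements -> [-2, 4, 10, 25, 10, 16]
Insert 10: shifted 1 elements -> [-2, 4, 10, 10, 25, 16]
Insert 16: shifted 1 elements -> [-2, 4, 10, 10, 16, 25]


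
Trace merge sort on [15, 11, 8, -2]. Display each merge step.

Divide and conquer:
  Merge [15] + [11] -> [11, 15]
  Merge [8] + [-2] -> [-2, 8]
  Merge [11, 15] + [-2, 8] -> [-2, 8, 11, 15]


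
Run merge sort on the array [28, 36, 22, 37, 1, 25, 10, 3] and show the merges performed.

Divide and conquer:
  Merge [28] + [36] -> [28, 36]
  Merge [22] + [37] -> [22, 37]
  Merge [28, 36] + [22, 37] -> [22, 28, 36, 37]
  Merge [1] + [25] -> [1, 25]
  Merge [10] + [3] -> [3, 10]
  Merge [1, 25] + [3, 10] -> [1, 3, 10, 25]
  Merge [22, 28, 36, 37] + [1, 3, 10, 25] -> [1, 3, 10, 22, 25, 28, 36, 37]


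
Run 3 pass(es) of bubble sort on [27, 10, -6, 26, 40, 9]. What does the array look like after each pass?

After pass 1: [10, -6, 26, 27, 9, 40] (4 swaps)
After pass 2: [-6, 10, 26, 9, 27, 40] (2 swaps)
After pass 3: [-6, 10, 9, 26, 27, 40] (1 swaps)
Total swaps: 7


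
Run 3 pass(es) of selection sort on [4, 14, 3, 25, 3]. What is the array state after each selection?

Pass 1: Select minimum 3 at index 2, swap -> [3, 14, 4, 25, 3]
Pass 2: Select minimum 3 at index 4, swap -> [3, 3, 4, 25, 14]
Pass 3: Select minimum 4 at index 2, swap -> [3, 3, 4, 25, 14]


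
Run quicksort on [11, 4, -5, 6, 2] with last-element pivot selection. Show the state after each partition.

Partition 1: pivot=2 at index 1 -> [-5, 2, 11, 6, 4]
Partition 2: pivot=4 at index 2 -> [-5, 2, 4, 6, 11]
Partition 3: pivot=11 at index 4 -> [-5, 2, 4, 6, 11]


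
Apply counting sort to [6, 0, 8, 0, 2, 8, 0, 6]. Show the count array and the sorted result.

Count array: [3, 0, 1, 0, 0, 0, 2, 0, 2]
(count[i] = number of elements equal to i)
Cumulative count: [3, 3, 4, 4, 4, 4, 6, 6, 8]
Sorted: [0, 0, 0, 2, 6, 6, 8, 8]


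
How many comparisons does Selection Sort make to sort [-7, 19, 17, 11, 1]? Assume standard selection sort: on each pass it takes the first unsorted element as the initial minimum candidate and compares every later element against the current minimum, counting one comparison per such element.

Pass 1: scan indices 1..4 for the minimum = 4 comparison(s); min is -7, place at index 0 -> [-7, 19, 17, 11, 1]
Pass 2: scan indices 2..4 for the minimum = 3 comparison(s); min is 1, place at index 1 -> [-7, 1, 17, 11, 19]
Pass 3: scan indices 3..4 for the minimum = 2 comparison(s); min is 11, place at index 2 -> [-7, 1, 11, 17, 19]
Pass 4: scan indices 4..4 for the minimum = 1 comparison(s); min is 17, place at index 3 -> [-7, 1, 11, 17, 19]
Selection sort always scans the whole unsorted suffix, so the count is (n-1) + (n-2) + ... + 1 = n(n-1)/2 = 5*4/2 = 10 regardless of the input order.
Total comparisons: 4 + 3 + 2 + 1 = 10


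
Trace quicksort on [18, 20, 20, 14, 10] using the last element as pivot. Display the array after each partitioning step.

Partition 1: pivot=10 at index 0 -> [10, 20, 20, 14, 18]
Partition 2: pivot=18 at index 2 -> [10, 14, 18, 20, 20]
Partition 3: pivot=20 at index 4 -> [10, 14, 18, 20, 20]


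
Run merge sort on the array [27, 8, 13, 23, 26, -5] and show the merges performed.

Divide and conquer:
  Merge [8] + [13] -> [8, 13]
  Merge [27] + [8, 13] -> [8, 13, 27]
  Merge [26] + [-5] -> [-5, 26]
  Merge [23] + [-5, 26] -> [-5, 23, 26]
  Merge [8, 13, 27] + [-5, 23, 26] -> [-5, 8, 13, 23, 26, 27]


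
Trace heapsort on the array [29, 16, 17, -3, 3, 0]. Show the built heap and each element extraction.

Build heap: [29, 16, 17, -3, 3, 0]
Extract 29: [17, 16, 0, -3, 3, 29]
Extract 17: [16, 3, 0, -3, 17, 29]
Extract 16: [3, -3, 0, 16, 17, 29]
Extract 3: [0, -3, 3, 16, 17, 29]
Extract 0: [-3, 0, 3, 16, 17, 29]


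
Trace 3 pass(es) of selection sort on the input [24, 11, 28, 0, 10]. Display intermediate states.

Pass 1: Select minimum 0 at index 3, swap -> [0, 11, 28, 24, 10]
Pass 2: Select minimum 10 at index 4, swap -> [0, 10, 28, 24, 11]
Pass 3: Select minimum 11 at index 4, swap -> [0, 10, 11, 24, 28]


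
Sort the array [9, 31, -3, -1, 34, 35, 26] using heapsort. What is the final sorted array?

Build heap: [35, 34, 26, -1, 31, -3, 9]
Extract 35: [34, 31, 26, -1, 9, -3, 35]
Extract 34: [31, 9, 26, -1, -3, 34, 35]
Extract 31: [26, 9, -3, -1, 31, 34, 35]
Extract 26: [9, -1, -3, 26, 31, 34, 35]
Extract 9: [-1, -3, 9, 26, 31, 34, 35]
Extract -1: [-3, -1, 9, 26, 31, 34, 35]


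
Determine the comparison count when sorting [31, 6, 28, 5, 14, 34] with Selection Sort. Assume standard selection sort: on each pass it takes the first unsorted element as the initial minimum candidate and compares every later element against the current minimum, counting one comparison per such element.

Pass 1: scan indices 1..5 for the minimum = 5 comparison(s); min is 5, place at index 0 -> [5, 6, 28, 31, 14, 34]
Pass 2: scan indices 2..5 for the minimum = 4 comparison(s); min is 6, place at index 1 -> [5, 6, 28, 31, 14, 34]
Pass 3: scan indices 3..5 for the minimum = 3 comparison(s); min is 14, place at index 2 -> [5, 6, 14, 31, 28, 34]
Pass 4: scan indices 4..5 for the minimum = 2 comparison(s); min is 28, place at index 3 -> [5, 6, 14, 28, 31, 34]
Pass 5: scan indices 5..5 for the minimum = 1 comparison(s); min is 31, place at index 4 -> [5, 6, 14, 28, 31, 34]
Selection sort always scans the whole unsorted suffix, so the count is (n-1) + (n-2) + ... + 1 = n(n-1)/2 = 6*5/2 = 15 regardless of the input order.
Total comparisons: 5 + 4 + 3 + 2 + 1 = 15


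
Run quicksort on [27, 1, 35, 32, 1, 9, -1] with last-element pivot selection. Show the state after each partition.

Partition 1: pivot=-1 at index 0 -> [-1, 1, 35, 32, 1, 9, 27]
Partition 2: pivot=27 at index 4 -> [-1, 1, 1, 9, 27, 32, 35]
Partition 3: pivot=9 at index 3 -> [-1, 1, 1, 9, 27, 32, 35]
Partition 4: pivot=1 at index 2 -> [-1, 1, 1, 9, 27, 32, 35]
Partition 5: pivot=35 at index 6 -> [-1, 1, 1, 9, 27, 32, 35]


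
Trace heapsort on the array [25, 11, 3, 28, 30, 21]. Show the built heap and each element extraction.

Build heap: [30, 28, 21, 25, 11, 3]
Extract 30: [28, 25, 21, 3, 11, 30]
Extract 28: [25, 11, 21, 3, 28, 30]
Extract 25: [21, 11, 3, 25, 28, 30]
Extract 21: [11, 3, 21, 25, 28, 30]
Extract 11: [3, 11, 21, 25, 28, 30]


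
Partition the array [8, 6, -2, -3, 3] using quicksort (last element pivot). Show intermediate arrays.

Partition 1: pivot=3 at index 2 -> [-2, -3, 3, 6, 8]
Partition 2: pivot=-3 at index 0 -> [-3, -2, 3, 6, 8]
Partition 3: pivot=8 at index 4 -> [-3, -2, 3, 6, 8]


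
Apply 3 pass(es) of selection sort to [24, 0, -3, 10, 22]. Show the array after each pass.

Pass 1: Select minimum -3 at index 2, swap -> [-3, 0, 24, 10, 22]
Pass 2: Select minimum 0 at index 1, swap -> [-3, 0, 24, 10, 22]
Pass 3: Select minimum 10 at index 3, swap -> [-3, 0, 10, 24, 22]


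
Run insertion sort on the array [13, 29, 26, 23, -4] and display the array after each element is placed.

First element 13 is already 'sorted'
Insert 29: shifted 0 elements -> [13, 29, 26, 23, -4]
Insert 26: shifted 1 elements -> [13, 26, 29, 23, -4]
Insert 23: shifted 2 elements -> [13, 23, 26, 29, -4]
Insert -4: shifted 4 elements -> [-4, 13, 23, 26, 29]


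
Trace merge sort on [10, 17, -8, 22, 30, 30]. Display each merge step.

Divide and conquer:
  Merge [17] + [-8] -> [-8, 17]
  Merge [10] + [-8, 17] -> [-8, 10, 17]
  Merge [30] + [30] -> [30, 30]
  Merge [22] + [30, 30] -> [22, 30, 30]
  Merge [-8, 10, 17] + [22, 30, 30] -> [-8, 10, 17, 22, 30, 30]


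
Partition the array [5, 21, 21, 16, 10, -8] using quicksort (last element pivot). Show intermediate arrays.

Partition 1: pivot=-8 at index 0 -> [-8, 21, 21, 16, 10, 5]
Partition 2: pivot=5 at index 1 -> [-8, 5, 21, 16, 10, 21]
Partition 3: pivot=21 at index 5 -> [-8, 5, 21, 16, 10, 21]
Partition 4: pivot=10 at index 2 -> [-8, 5, 10, 16, 21, 21]
Partition 5: pivot=21 at index 4 -> [-8, 5, 10, 16, 21, 21]


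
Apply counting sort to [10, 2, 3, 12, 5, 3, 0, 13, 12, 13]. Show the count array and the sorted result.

Count array: [1, 0, 1, 2, 0, 1, 0, 0, 0, 0, 1, 0, 2, 2]
(count[i] = number of elements equal to i)
Cumulative count: [1, 1, 2, 4, 4, 5, 5, 5, 5, 5, 6, 6, 8, 10]
Sorted: [0, 2, 3, 3, 5, 10, 12, 12, 13, 13]


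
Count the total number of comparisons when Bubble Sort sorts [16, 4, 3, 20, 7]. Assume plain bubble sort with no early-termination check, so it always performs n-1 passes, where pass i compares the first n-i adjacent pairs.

Pass 1: compare adjacent pairs (0,1)..(3,4) = 4 comparison(s), 3 swap(s) -> [4, 3, 16, 7, 20]
Pass 2: compare adjacent pairs (0,1)..(2,3) = 3 comparison(s), 2 swap(s) -> [3, 4, 7, 16, 20]
Pass 3: compare adjacent pairs (0,1)..(1,2) = 2 comparison(s), 0 swap(s) -> [3, 4, 7, 16, 20]
Pass 4: compare adjacent pairs (0,1)..(0,1) = 1 comparison(s), 0 swap(s) -> [3, 4, 7, 16, 20]
Total comparisons: 4 + 3 + 2 + 1 = 10


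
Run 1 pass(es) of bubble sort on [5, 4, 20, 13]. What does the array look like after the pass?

After pass 1: [4, 5, 13, 20] (2 swaps)
Total swaps: 2


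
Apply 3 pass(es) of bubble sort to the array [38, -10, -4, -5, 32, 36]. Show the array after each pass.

After pass 1: [-10, -4, -5, 32, 36, 38] (5 swaps)
After pass 2: [-10, -5, -4, 32, 36, 38] (1 swaps)
After pass 3: [-10, -5, -4, 32, 36, 38] (0 swaps)
Total swaps: 6


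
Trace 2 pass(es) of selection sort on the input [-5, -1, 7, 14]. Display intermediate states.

Pass 1: Select minimum -5 at index 0, swap -> [-5, -1, 7, 14]
Pass 2: Select minimum -1 at index 1, swap -> [-5, -1, 7, 14]


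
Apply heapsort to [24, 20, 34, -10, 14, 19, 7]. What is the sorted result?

Build heap: [34, 20, 24, -10, 14, 19, 7]
Extract 34: [24, 20, 19, -10, 14, 7, 34]
Extract 24: [20, 14, 19, -10, 7, 24, 34]
Extract 20: [19, 14, 7, -10, 20, 24, 34]
Extract 19: [14, -10, 7, 19, 20, 24, 34]
Extract 14: [7, -10, 14, 19, 20, 24, 34]
Extract 7: [-10, 7, 14, 19, 20, 24, 34]


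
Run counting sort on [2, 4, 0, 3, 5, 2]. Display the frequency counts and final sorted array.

Count array: [1, 0, 2, 1, 1, 1]
(count[i] = number of elements equal to i)
Cumulative count: [1, 1, 3, 4, 5, 6]
Sorted: [0, 2, 2, 3, 4, 5]


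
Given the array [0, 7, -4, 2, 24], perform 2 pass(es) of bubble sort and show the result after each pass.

After pass 1: [0, -4, 2, 7, 24] (2 swaps)
After pass 2: [-4, 0, 2, 7, 24] (1 swaps)
Total swaps: 3


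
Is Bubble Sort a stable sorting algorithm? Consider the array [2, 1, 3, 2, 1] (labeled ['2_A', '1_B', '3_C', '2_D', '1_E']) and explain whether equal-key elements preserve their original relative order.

Trace Bubble Sort on the labeled array (the key is the number; the letter only tracks identity):
  After pass 1: [1_B, 2_A, 2_D, 1_E, 3_C]
  After pass 2: [1_B, 2_A, 1_E, 2_D, 3_C]
  After pass 3: [1_B, 1_E, 2_A, 2_D, 3_C]
  After pass 4: [1_B, 1_E, 2_A, 2_D, 3_C] (no swaps, done)
Final order: [1_B, 1_E, 2_A, 2_D, 3_C]
Equal keys:
  value 1: originally 1_B, 1_E; after sorting 1_B, 1_E -> order preserved
  value 2: originally 2_A, 2_D; after sorting 2_A, 2_D -> order preserved
All equal keys kept their original relative order. Bubble Sort is stable: it only swaps adjacent elements when the left one is strictly greater, so equal keys never move past each other.
Answer: Stable


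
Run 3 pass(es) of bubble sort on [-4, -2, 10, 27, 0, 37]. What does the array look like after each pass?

After pass 1: [-4, -2, 10, 0, 27, 37] (1 swaps)
After pass 2: [-4, -2, 0, 10, 27, 37] (1 swaps)
After pass 3: [-4, -2, 0, 10, 27, 37] (0 swaps)
Total swaps: 2


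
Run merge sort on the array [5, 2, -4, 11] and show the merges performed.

Divide and conquer:
  Merge [5] + [2] -> [2, 5]
  Merge [-4] + [11] -> [-4, 11]
  Merge [2, 5] + [-4, 11] -> [-4, 2, 5, 11]


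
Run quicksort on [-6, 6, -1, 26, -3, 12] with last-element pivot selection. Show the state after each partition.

Partition 1: pivot=12 at index 4 -> [-6, 6, -1, -3, 12, 26]
Partition 2: pivot=-3 at index 1 -> [-6, -3, -1, 6, 12, 26]
Partition 3: pivot=6 at index 3 -> [-6, -3, -1, 6, 12, 26]


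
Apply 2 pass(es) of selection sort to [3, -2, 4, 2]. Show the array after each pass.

Pass 1: Select minimum -2 at index 1, swap -> [-2, 3, 4, 2]
Pass 2: Select minimum 2 at index 3, swap -> [-2, 2, 4, 3]


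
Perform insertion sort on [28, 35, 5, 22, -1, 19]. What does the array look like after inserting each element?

First element 28 is already 'sorted'
Insert 35: shifted 0 elements -> [28, 35, 5, 22, -1, 19]
Insert 5: shifted 2 elements -> [5, 28, 35, 22, -1, 19]
Insert 22: shifted 2 elements -> [5, 22, 28, 35, -1, 19]
Insert -1: shifted 4 elements -> [-1, 5, 22, 28, 35, 19]
Insert 19: shifted 3 elements -> [-1, 5, 19, 22, 28, 35]


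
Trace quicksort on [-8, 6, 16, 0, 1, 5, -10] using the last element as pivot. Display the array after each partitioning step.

Partition 1: pivot=-10 at index 0 -> [-10, 6, 16, 0, 1, 5, -8]
Partition 2: pivot=-8 at index 1 -> [-10, -8, 16, 0, 1, 5, 6]
Partition 3: pivot=6 at index 5 -> [-10, -8, 0, 1, 5, 6, 16]
Partition 4: pivot=5 at index 4 -> [-10, -8, 0, 1, 5, 6, 16]
Partition 5: pivot=1 at index 3 -> [-10, -8, 0, 1, 5, 6, 16]


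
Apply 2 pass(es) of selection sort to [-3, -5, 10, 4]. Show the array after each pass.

Pass 1: Select minimum -5 at index 1, swap -> [-5, -3, 10, 4]
Pass 2: Select minimum -3 at index 1, swap -> [-5, -3, 10, 4]


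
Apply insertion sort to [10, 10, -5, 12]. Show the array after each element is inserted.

First element 10 is already 'sorted'
Insert 10: shifted 0 elements -> [10, 10, -5, 12]
Insert -5: shifted 2 elements -> [-5, 10, 10, 12]
Insert 12: shifted 0 elements -> [-5, 10, 10, 12]


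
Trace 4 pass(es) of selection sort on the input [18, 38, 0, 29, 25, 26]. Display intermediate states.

Pass 1: Select minimum 0 at index 2, swap -> [0, 38, 18, 29, 25, 26]
Pass 2: Select minimum 18 at index 2, swap -> [0, 18, 38, 29, 25, 26]
Pass 3: Select minimum 25 at index 4, swap -> [0, 18, 25, 29, 38, 26]
Pass 4: Select minimum 26 at index 5, swap -> [0, 18, 25, 26, 38, 29]


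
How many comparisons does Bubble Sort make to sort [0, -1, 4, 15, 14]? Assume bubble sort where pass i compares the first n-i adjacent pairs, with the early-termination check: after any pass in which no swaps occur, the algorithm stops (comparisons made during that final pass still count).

Pass 1: compare adjacent pairs (0,1)..(3,4) = 4 comparison(s), 2 swap(s) -> [-1, 0, 4, 14, 15]
Pass 2: compare adjacent pairs (0,1)..(2,3) = 3 comparison(s), 0 swap(s) -> [-1, 0, 4, 14, 15]
No swaps in this pass, so bubble sort stops here.
Total comparisons: 4 + 3 = 7


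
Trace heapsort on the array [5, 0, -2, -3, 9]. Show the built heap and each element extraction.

Build heap: [9, 5, -2, -3, 0]
Extract 9: [5, 0, -2, -3, 9]
Extract 5: [0, -3, -2, 5, 9]
Extract 0: [-2, -3, 0, 5, 9]
Extract -2: [-3, -2, 0, 5, 9]


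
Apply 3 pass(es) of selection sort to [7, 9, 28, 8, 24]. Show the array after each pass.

Pass 1: Select minimum 7 at index 0, swap -> [7, 9, 28, 8, 24]
Pass 2: Select minimum 8 at index 3, swap -> [7, 8, 28, 9, 24]
Pass 3: Select minimum 9 at index 3, swap -> [7, 8, 9, 28, 24]


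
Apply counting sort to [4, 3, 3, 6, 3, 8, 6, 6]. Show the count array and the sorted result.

Count array: [0, 0, 0, 3, 1, 0, 3, 0, 1]
(count[i] = number of elements equal to i)
Cumulative count: [0, 0, 0, 3, 4, 4, 7, 7, 8]
Sorted: [3, 3, 3, 4, 6, 6, 6, 8]


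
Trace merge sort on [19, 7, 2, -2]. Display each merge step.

Divide and conquer:
  Merge [19] + [7] -> [7, 19]
  Merge [2] + [-2] -> [-2, 2]
  Merge [7, 19] + [-2, 2] -> [-2, 2, 7, 19]


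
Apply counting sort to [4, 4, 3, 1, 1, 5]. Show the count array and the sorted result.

Count array: [0, 2, 0, 1, 2, 1]
(count[i] = number of elements equal to i)
Cumulative count: [0, 2, 2, 3, 5, 6]
Sorted: [1, 1, 3, 4, 4, 5]


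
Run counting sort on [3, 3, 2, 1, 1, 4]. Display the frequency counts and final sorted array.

Count array: [0, 2, 1, 2, 1]
(count[i] = number of elements equal to i)
Cumulative count: [0, 2, 3, 5, 6]
Sorted: [1, 1, 2, 3, 3, 4]


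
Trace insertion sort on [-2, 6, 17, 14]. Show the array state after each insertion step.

First element -2 is already 'sorted'
Insert 6: shifted 0 elements -> [-2, 6, 17, 14]
Insert 17: shifted 0 elements -> [-2, 6, 17, 14]
Insert 14: shifted 1 elements -> [-2, 6, 14, 17]


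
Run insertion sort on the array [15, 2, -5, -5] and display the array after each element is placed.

First element 15 is already 'sorted'
Insert 2: shifted 1 elements -> [2, 15, -5, -5]
Insert -5: shifted 2 elements -> [-5, 2, 15, -5]
Insert -5: shifted 2 elements -> [-5, -5, 2, 15]


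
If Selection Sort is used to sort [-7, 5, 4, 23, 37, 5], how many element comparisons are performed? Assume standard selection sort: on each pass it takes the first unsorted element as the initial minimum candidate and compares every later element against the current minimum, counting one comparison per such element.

Pass 1: scan indices 1..5 for the minimum = 5 comparison(s); min is -7, place at index 0 -> [-7, 5, 4, 23, 37, 5]
Pass 2: scan indices 2..5 for the minimum = 4 comparison(s); min is 4, place at index 1 -> [-7, 4, 5, 23, 37, 5]
Pass 3: scan indices 3..5 for the minimum = 3 comparison(s); min is 5, place at index 2 -> [-7, 4, 5, 23, 37, 5]
Pass 4: scan indices 4..5 for the minimum = 2 comparison(s); min is 5, place at index 3 -> [-7, 4, 5, 5, 37, 23]
Pass 5: scan indices 5..5 for the minimum = 1 comparison(s); min is 23, place at index 4 -> [-7, 4, 5, 5, 23, 37]
Selection sort always scans the whole unsorted suffix, so the count is (n-1) + (n-2) + ... + 1 = n(n-1)/2 = 6*5/2 = 15 regardless of the input order.
Total comparisons: 5 + 4 + 3 + 2 + 1 = 15


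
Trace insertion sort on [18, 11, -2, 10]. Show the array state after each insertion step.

First element 18 is already 'sorted'
Insert 11: shifted 1 elements -> [11, 18, -2, 10]
Insert -2: shifted 2 elements -> [-2, 11, 18, 10]
Insert 10: shifted 2 elements -> [-2, 10, 11, 18]


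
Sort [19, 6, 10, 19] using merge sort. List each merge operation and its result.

Divide and conquer:
  Merge [19] + [6] -> [6, 19]
  Merge [10] + [19] -> [10, 19]
  Merge [6, 19] + [10, 19] -> [6, 10, 19, 19]


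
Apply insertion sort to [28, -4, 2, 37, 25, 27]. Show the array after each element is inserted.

First element 28 is already 'sorted'
Insert -4: shifted 1 elements -> [-4, 28, 2, 37, 25, 27]
Insert 2: shifted 1 elements -> [-4, 2, 28, 37, 25, 27]
Insert 37: shifted 0 elements -> [-4, 2, 28, 37, 25, 27]
Insert 25: shifted 2 elements -> [-4, 2, 25, 28, 37, 27]
Insert 27: shifted 2 elements -> [-4, 2, 25, 27, 28, 37]


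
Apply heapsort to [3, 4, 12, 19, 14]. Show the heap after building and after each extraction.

Build heap: [19, 14, 12, 4, 3]
Extract 19: [14, 4, 12, 3, 19]
Extract 14: [12, 4, 3, 14, 19]
Extract 12: [4, 3, 12, 14, 19]
Extract 4: [3, 4, 12, 14, 19]
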